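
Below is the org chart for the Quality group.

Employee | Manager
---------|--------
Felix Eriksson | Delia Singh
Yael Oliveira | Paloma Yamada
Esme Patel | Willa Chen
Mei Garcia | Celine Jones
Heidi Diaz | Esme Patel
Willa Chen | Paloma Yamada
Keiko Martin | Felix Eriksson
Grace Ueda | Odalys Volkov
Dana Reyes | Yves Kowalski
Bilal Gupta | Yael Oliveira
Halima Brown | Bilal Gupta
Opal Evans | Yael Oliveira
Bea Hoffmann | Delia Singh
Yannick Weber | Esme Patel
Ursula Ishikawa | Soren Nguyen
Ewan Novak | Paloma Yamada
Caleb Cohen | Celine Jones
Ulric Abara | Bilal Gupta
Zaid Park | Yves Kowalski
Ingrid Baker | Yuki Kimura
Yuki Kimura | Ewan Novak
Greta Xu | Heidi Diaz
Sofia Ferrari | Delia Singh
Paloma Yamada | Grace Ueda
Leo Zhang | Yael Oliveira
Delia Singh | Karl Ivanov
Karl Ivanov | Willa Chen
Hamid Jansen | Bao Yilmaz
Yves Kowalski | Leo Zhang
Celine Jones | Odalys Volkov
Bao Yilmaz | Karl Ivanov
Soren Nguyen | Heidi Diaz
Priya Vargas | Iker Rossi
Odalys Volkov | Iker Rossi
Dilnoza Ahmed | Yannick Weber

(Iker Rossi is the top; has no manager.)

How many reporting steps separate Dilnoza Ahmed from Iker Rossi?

Chain from Dilnoza Ahmed up to Iker Rossi: Dilnoza Ahmed → Yannick Weber → Esme Patel → Willa Chen → Paloma Yamada → Grace Ueda → Odalys Volkov → Iker Rossi. That is 7 steps up, so Dilnoza Ahmed is 7 levels below Iker Rossi.

7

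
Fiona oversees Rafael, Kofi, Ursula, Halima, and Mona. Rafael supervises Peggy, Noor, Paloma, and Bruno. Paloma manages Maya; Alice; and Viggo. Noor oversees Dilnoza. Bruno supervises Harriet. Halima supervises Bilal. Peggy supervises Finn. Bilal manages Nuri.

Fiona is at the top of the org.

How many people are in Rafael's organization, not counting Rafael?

Rafael directly manages Paloma, Noor, Bruno, Peggy. Under Paloma: Viggo, Alice, Maya (3). Under Noor: Dilnoza (1). Under Bruno: Harriet (1). Under Peggy: Finn (1). So Rafael's organization is 4 direct reports plus everyone under them: 4 + 2 + 2 + 2 = 10.

10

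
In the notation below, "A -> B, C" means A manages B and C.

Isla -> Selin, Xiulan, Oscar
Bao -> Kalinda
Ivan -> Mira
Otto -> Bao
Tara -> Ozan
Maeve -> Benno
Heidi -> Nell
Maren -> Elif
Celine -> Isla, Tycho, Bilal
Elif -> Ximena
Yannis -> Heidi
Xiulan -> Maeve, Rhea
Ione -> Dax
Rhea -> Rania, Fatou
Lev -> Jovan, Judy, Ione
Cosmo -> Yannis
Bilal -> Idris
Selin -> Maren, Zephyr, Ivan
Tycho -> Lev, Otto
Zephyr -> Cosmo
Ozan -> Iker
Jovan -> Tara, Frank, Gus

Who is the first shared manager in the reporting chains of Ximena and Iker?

Ximena's chain of managers is Elif, Maren, Selin, Isla, Celine. Iker's chain of managers is Ozan, Tara, Jovan, Lev, Tycho, Celine. The first manager that appears in both chains is Celine.

Celine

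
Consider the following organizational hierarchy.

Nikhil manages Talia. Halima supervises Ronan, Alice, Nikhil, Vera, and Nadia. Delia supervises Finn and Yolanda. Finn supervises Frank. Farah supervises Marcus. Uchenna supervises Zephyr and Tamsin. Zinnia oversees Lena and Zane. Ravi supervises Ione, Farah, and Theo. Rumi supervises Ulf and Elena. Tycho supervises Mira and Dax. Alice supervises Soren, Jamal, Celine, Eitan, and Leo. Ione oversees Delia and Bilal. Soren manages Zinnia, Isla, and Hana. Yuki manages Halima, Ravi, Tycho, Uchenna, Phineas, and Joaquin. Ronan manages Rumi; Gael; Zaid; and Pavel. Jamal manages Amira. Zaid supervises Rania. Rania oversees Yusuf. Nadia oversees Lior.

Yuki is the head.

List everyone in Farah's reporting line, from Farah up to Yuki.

Farah -> Ravi -> Yuki

Farah reports to Ravi. Ravi reports to Yuki. Yuki is at the top.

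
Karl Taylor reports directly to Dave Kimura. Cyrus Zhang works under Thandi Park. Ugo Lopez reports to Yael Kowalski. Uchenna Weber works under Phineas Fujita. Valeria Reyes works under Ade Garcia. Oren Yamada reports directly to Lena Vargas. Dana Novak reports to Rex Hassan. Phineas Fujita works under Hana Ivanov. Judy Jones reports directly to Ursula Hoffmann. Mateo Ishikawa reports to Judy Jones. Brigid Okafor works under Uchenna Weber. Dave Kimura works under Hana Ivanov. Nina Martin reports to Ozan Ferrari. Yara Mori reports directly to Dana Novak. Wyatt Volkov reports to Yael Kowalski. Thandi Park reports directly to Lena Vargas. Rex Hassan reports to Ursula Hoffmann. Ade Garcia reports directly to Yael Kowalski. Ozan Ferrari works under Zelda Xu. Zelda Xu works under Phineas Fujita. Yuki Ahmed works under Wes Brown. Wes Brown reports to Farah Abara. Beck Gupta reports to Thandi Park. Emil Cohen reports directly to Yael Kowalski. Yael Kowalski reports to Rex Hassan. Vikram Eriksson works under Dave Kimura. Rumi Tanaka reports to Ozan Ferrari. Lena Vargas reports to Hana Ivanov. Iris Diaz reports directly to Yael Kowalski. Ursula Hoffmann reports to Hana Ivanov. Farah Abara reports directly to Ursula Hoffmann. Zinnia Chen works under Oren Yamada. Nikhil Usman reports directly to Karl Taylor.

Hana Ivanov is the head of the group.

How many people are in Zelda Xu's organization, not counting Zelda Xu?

3

Zelda Xu directly manages Ozan Ferrari. Under Ozan Ferrari: Nina Martin, Rumi Tanaka (2). That's 3 in total.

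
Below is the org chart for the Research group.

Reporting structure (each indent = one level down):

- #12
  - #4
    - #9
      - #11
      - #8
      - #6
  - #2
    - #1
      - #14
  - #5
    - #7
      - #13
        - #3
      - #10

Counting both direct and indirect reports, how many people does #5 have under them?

#5 directly manages #7. Under #7: #10, #13, #3 (3). That's 4 in total.

4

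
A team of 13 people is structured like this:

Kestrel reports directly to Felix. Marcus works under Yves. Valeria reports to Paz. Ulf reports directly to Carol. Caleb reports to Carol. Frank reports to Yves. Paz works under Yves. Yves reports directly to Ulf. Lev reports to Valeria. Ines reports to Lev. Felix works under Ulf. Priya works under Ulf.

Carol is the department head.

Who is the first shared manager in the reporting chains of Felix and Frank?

Felix's chain of managers is Ulf, Carol. Frank's chain of managers is Yves, Ulf, Carol. The first manager that appears in both chains is Ulf.

Ulf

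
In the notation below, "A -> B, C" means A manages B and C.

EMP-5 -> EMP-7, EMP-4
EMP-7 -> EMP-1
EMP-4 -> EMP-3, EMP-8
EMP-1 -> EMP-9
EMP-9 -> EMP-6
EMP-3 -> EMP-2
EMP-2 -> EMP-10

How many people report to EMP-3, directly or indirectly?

2

EMP-3 directly manages EMP-2. Under EMP-2: EMP-10 (1). That's 2 in total.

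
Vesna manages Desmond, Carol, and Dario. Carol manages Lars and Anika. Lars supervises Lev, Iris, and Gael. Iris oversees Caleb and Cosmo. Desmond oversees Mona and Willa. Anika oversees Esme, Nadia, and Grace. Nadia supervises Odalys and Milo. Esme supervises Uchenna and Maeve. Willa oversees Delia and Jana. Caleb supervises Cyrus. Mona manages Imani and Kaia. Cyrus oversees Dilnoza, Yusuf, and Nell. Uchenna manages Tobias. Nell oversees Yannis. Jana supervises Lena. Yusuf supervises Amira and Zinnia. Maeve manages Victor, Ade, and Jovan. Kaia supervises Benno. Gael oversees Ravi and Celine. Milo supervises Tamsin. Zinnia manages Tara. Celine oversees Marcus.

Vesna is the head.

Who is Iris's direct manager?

Iris reports directly to Lars.

Lars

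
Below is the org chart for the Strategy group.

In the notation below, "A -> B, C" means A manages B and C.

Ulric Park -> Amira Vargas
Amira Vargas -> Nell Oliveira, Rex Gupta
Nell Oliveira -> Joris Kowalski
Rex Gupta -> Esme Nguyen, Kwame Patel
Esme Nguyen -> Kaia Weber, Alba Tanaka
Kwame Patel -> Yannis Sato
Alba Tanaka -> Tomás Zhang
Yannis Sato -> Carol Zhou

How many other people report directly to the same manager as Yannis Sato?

Yannis Sato reports to Kwame Patel, and Kwame Patel has no other direct reports. Yannis Sato has 0 peers.

0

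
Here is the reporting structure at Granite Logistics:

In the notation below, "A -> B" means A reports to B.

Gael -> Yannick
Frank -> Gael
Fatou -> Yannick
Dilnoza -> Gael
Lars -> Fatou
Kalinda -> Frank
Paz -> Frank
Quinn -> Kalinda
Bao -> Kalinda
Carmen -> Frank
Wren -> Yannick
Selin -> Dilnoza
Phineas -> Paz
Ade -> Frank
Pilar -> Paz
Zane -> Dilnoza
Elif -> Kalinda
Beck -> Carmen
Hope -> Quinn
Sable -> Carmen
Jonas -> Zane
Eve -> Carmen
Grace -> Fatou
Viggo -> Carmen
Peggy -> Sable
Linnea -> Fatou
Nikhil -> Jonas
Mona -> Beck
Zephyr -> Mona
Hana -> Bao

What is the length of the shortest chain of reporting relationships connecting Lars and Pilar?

Lars is 2 levels below Yannick, and Pilar is 4 levels below Yannick (their lowest common manager). The shortest path runs up from Lars to Yannick and back down to Pilar: 2 + 4 = 6 links.

6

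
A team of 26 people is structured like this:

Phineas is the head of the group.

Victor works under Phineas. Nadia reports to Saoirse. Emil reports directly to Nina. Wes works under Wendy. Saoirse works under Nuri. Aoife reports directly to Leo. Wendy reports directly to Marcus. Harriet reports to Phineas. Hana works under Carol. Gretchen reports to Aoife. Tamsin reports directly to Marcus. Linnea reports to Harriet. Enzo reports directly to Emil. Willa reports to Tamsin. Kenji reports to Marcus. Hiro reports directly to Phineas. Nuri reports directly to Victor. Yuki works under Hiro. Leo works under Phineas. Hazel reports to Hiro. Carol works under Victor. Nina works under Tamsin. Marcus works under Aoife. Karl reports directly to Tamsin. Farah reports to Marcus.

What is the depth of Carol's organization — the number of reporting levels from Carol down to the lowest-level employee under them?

1

The longest chain under Carol runs Carol → Hana, which is 1 level below Carol.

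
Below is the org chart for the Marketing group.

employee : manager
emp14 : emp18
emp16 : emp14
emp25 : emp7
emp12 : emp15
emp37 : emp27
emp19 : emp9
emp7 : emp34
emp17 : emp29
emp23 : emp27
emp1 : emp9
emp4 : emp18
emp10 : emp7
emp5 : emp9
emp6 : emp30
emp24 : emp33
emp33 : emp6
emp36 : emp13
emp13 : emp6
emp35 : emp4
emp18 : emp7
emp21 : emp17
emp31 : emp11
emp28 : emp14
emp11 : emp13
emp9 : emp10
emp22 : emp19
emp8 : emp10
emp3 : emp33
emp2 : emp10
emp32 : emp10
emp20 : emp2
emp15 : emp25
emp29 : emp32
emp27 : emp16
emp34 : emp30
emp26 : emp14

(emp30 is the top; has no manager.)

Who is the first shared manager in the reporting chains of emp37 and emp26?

emp37's chain of managers is emp27, emp16, emp14, emp18, emp7, emp34, emp30. emp26's chain of managers is emp14, emp18, emp7, emp34, emp30. The first manager that appears in both chains is emp14.

emp14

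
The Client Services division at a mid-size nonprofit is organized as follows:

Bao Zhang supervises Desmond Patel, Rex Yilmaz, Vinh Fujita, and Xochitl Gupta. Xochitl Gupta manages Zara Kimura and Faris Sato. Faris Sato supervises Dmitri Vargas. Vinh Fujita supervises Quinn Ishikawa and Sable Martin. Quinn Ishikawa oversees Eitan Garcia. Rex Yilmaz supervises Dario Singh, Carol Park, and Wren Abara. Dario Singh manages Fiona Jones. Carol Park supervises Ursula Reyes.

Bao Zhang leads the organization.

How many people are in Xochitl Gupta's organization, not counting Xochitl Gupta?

3

Xochitl Gupta directly manages Zara Kimura, Faris Sato. Zara Kimura has no reports. Under Faris Sato: Dmitri Vargas (1). So Xochitl Gupta's organization is 2 direct reports plus everyone under them: 1 + 2 = 3.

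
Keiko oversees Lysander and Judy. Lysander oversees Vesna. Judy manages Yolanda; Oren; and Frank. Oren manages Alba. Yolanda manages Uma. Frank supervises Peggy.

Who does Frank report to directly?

Judy

Frank reports directly to Judy.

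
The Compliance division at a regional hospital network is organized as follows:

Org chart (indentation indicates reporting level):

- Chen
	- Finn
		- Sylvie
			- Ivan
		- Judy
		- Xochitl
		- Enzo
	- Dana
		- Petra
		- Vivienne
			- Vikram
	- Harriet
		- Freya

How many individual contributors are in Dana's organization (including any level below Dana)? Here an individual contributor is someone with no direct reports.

The people in Dana's organization with no one reporting to them are Vikram, Petra. That is 2.

2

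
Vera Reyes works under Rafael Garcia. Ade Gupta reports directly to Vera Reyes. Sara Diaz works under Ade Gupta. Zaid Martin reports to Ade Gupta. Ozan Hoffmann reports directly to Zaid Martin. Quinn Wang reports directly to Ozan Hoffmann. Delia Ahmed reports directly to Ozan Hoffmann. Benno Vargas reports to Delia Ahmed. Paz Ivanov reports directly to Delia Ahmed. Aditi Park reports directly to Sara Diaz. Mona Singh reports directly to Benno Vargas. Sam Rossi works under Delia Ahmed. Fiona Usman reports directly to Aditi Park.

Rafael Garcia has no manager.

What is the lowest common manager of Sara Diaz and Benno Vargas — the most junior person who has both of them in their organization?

Sara Diaz's chain of managers is Ade Gupta, Vera Reyes, Rafael Garcia. Benno Vargas's chain of managers is Delia Ahmed, Ozan Hoffmann, Zaid Martin, Ade Gupta, Vera Reyes, Rafael Garcia. The first manager that appears in both chains is Ade Gupta.

Ade Gupta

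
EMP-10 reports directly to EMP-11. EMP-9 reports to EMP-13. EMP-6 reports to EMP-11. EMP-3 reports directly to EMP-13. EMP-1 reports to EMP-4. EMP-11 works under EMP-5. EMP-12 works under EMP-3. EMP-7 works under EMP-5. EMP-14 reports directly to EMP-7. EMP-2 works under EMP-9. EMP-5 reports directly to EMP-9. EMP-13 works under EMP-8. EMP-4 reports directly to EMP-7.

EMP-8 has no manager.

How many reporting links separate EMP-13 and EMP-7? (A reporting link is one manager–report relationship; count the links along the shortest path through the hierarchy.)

3

EMP-7 is in EMP-13's organization: the chain from EMP-7 up to EMP-13 is EMP-7 → EMP-5 → EMP-9 → EMP-13, which is 3 links.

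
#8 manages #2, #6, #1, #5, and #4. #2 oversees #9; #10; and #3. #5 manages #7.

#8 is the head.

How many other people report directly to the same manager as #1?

4

#1 reports to #8. #8's other direct reports are #2, #6, #5, #4 — 4 peers.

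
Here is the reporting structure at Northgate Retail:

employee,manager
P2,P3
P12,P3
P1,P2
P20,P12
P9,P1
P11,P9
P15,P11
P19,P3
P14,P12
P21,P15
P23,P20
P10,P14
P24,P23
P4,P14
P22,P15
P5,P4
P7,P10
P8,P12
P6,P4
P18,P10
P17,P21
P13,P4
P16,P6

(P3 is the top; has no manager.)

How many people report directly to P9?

P9 directly manages P11. That is 1 direct report.

1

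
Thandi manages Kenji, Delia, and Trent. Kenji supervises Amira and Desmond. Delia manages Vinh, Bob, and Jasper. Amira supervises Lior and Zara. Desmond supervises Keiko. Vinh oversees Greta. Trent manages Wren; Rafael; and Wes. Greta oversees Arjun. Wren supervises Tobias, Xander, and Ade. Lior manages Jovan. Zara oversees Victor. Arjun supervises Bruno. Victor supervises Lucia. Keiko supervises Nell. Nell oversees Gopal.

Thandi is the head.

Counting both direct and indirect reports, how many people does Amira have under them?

Amira directly manages Lior, Zara. Under Lior: Jovan (1). Under Zara: Victor, Lucia (2). So Amira's organization is 2 direct reports plus everyone under them: 2 + 3 = 5.

5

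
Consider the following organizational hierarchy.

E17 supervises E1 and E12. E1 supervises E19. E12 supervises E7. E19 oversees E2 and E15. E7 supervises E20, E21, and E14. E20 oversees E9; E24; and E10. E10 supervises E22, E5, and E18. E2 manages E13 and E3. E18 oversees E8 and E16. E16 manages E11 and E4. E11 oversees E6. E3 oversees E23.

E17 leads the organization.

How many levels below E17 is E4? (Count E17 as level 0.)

7

Chain from E4 up to E17: E4 → E16 → E18 → E10 → E20 → E7 → E12 → E17. That is 7 steps up, so E4 is 7 levels below E17.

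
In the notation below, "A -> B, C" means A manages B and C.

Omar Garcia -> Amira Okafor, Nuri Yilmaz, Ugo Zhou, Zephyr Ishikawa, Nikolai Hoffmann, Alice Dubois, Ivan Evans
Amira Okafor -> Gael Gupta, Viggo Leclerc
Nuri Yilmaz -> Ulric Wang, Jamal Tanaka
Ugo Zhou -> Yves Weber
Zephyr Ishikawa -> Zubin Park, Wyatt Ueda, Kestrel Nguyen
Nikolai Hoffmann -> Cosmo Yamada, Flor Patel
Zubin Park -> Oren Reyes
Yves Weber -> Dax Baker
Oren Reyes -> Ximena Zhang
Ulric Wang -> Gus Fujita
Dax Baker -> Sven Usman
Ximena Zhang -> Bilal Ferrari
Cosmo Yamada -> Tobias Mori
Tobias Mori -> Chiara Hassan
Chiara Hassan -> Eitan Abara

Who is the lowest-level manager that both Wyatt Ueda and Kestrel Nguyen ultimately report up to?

Wyatt Ueda's chain of managers is Zephyr Ishikawa, Omar Garcia. Kestrel Nguyen's chain of managers is Zephyr Ishikawa, Omar Garcia. The first manager that appears in both chains is Zephyr Ishikawa.

Zephyr Ishikawa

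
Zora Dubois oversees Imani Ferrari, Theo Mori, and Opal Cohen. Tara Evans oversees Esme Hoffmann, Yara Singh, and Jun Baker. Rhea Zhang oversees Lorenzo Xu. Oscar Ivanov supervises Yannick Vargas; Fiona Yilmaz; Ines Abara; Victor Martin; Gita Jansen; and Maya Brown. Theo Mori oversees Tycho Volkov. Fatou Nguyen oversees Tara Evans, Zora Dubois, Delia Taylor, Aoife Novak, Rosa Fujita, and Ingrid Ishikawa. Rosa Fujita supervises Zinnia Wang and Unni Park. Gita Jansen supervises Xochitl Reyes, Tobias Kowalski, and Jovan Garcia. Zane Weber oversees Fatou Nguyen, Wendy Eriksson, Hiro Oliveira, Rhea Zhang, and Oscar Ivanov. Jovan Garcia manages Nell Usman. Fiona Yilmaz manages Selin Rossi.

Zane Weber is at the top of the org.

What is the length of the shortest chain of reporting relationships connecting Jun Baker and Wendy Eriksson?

Jun Baker is 3 levels below Zane Weber, and Wendy Eriksson is 1 level below Zane Weber (their lowest common manager). The shortest path runs up from Jun Baker to Zane Weber and back down to Wendy Eriksson: 3 + 1 = 4 links.

4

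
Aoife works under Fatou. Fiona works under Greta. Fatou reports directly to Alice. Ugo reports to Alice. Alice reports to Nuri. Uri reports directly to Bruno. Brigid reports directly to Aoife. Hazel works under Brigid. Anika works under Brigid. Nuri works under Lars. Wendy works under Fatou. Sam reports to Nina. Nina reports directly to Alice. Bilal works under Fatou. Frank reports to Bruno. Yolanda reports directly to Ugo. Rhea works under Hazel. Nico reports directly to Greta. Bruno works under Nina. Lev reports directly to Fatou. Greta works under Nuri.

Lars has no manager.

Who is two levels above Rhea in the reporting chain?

Rhea reports to Hazel, and Hazel reports to Brigid. So Rhea's skip-level manager is Brigid.

Brigid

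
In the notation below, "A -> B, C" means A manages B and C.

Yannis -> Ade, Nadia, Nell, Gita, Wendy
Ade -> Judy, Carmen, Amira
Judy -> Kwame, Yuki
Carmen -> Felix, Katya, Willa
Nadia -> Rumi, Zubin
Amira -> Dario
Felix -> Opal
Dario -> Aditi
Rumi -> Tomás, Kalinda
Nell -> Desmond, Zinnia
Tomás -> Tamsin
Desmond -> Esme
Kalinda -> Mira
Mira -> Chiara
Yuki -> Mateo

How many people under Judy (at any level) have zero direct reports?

The people in Judy's organization with no one reporting to them are Mateo, Kwame. That is 2.

2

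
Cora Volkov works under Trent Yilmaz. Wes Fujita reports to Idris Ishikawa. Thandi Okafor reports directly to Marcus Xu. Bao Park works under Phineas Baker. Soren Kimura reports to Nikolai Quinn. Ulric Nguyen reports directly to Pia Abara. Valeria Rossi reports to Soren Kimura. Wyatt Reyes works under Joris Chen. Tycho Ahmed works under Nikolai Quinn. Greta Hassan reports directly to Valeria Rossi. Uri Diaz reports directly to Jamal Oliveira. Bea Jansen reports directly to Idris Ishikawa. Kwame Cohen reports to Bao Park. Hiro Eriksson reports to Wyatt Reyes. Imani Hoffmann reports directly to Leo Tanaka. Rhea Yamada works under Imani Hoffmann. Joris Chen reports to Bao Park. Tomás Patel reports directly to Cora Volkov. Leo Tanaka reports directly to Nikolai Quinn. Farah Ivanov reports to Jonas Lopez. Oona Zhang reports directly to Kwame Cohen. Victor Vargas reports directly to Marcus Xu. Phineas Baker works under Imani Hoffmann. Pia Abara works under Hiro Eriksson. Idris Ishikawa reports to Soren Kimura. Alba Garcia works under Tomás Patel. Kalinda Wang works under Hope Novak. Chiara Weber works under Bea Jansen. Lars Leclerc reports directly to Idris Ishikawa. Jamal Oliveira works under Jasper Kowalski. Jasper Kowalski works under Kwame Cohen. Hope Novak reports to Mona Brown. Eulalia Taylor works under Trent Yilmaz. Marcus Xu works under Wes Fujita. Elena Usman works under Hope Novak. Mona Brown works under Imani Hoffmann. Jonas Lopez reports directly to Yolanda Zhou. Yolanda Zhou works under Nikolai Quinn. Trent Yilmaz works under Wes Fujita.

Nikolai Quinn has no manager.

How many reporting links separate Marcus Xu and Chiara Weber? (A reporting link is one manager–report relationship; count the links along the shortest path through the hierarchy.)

4

Marcus Xu is 2 levels below Idris Ishikawa, and Chiara Weber is 2 levels below Idris Ishikawa (their lowest common manager). The shortest path runs up from Marcus Xu to Idris Ishikawa and back down to Chiara Weber: 2 + 2 = 4 links.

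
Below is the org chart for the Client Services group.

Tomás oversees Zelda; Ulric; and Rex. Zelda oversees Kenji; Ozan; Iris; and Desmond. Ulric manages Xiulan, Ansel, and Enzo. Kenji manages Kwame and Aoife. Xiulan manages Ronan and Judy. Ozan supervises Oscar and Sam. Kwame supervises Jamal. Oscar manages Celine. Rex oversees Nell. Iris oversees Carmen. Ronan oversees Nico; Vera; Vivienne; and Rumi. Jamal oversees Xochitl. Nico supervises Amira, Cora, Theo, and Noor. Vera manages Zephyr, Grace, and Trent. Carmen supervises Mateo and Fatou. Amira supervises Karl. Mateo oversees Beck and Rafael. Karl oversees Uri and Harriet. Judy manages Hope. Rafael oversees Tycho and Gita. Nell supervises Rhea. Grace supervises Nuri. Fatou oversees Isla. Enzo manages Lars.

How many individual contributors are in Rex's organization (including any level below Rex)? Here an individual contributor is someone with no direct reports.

1

The only person in Rex's organization with no one reporting to them is Rhea. That is 1.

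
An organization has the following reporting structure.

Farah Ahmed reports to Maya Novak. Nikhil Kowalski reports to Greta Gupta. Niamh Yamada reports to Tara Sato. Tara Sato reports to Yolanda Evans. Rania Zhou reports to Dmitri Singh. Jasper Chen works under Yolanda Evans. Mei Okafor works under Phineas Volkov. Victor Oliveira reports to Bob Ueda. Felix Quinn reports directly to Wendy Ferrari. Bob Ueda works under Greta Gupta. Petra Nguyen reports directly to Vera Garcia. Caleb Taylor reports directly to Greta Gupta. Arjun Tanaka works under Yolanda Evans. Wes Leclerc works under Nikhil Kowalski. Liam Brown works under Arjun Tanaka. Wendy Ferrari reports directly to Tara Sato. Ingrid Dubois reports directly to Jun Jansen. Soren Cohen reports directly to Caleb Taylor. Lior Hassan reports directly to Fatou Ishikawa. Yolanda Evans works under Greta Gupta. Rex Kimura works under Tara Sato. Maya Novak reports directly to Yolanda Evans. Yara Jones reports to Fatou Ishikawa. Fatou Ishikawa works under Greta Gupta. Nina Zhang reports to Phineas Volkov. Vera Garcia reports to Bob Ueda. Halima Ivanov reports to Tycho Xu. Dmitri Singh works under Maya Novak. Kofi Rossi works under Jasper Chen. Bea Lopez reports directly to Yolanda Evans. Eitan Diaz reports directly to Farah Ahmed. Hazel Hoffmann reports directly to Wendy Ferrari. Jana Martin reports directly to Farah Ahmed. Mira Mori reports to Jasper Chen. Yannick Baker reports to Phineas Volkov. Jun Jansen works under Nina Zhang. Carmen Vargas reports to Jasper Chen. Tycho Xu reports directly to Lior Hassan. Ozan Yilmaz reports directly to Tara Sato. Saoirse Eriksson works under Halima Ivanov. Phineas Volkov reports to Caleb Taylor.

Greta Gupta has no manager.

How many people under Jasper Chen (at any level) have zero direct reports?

3

The people in Jasper Chen's organization with no one reporting to them are Carmen Vargas, Kofi Rossi, Mira Mori. That is 3.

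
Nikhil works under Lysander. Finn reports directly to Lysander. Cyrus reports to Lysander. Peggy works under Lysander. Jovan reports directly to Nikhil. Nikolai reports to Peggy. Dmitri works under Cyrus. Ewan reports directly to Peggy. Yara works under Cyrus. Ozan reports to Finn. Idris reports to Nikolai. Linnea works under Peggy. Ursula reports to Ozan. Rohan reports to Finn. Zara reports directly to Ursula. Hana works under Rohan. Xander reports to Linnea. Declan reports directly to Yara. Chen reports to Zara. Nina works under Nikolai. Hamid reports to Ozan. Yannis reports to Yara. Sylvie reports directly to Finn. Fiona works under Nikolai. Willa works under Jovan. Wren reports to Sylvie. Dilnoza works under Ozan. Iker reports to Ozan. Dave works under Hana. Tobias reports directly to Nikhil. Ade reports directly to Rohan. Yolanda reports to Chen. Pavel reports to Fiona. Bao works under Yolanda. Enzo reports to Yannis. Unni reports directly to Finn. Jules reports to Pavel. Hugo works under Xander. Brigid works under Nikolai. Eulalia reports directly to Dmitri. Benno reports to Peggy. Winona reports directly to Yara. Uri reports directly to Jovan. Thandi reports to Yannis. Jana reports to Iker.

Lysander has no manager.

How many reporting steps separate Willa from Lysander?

3

Chain from Willa up to Lysander: Willa → Jovan → Nikhil → Lysander. That is 3 steps up, so Willa is 3 levels below Lysander.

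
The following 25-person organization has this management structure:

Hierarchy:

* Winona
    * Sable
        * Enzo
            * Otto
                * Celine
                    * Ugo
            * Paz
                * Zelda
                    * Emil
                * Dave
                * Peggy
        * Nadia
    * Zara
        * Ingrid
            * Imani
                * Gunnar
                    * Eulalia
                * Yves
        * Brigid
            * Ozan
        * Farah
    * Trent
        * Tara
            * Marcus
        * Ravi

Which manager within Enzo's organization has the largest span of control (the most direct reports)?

Direct-report counts within Enzo's organization: Enzo has 2; Paz has 3; Zelda has 1; Otto has 1; Celine has 1. The largest is 3, held by Paz.

Paz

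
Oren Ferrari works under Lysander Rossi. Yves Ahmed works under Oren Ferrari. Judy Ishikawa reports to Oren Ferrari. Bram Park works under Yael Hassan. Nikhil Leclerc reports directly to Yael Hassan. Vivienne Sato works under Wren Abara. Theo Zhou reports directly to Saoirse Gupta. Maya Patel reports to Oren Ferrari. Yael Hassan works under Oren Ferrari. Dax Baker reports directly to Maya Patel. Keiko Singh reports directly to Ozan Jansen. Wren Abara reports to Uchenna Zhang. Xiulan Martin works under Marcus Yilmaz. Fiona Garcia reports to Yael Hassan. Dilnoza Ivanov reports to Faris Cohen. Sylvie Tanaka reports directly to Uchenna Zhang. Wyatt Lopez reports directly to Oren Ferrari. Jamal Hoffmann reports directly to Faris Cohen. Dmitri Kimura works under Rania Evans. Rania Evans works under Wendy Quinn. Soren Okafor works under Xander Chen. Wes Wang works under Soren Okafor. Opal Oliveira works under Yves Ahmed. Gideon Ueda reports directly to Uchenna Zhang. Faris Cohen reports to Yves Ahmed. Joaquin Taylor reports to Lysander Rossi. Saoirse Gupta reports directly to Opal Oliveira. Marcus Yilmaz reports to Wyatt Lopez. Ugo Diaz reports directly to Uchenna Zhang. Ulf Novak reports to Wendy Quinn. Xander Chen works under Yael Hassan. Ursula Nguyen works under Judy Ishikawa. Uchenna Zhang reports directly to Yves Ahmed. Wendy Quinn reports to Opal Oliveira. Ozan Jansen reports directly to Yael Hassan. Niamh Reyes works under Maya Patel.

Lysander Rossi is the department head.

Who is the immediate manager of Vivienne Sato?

Wren Abara

Vivienne Sato reports directly to Wren Abara.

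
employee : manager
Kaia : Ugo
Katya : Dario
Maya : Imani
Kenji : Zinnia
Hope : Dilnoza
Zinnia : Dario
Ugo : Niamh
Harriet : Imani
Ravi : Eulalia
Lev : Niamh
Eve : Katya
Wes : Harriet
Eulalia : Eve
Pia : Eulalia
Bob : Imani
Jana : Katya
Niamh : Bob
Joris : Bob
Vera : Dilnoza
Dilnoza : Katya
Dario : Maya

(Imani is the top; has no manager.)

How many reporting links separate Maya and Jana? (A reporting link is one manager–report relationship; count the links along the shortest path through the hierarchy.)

3

Jana is in Maya's organization: the chain from Jana up to Maya is Jana → Katya → Dario → Maya, which is 3 links.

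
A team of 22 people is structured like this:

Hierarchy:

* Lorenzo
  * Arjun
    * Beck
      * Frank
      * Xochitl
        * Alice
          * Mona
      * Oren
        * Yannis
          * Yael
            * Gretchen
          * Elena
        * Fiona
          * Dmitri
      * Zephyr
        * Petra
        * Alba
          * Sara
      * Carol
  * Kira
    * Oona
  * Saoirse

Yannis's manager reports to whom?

Beck

Yannis reports to Oren, and Oren reports to Beck. So Yannis's skip-level manager is Beck.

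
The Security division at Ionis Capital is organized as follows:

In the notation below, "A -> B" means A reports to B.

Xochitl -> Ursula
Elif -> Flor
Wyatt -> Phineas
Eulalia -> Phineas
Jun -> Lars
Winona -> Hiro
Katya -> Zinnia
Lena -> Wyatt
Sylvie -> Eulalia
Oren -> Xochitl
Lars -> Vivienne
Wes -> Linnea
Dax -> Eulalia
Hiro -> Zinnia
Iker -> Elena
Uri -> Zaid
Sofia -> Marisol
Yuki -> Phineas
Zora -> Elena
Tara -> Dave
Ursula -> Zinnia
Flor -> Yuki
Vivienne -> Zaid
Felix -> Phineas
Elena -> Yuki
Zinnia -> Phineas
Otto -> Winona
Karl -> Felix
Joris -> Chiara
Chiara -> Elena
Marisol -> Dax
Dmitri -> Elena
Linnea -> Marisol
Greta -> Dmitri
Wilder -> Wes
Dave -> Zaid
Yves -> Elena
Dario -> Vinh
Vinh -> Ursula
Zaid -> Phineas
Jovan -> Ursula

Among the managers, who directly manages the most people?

Phineas

Direct-report counts: Phineas has 6; Wyatt has 1; Felix has 1; Eulalia has 2; Dax has 1; Marisol has 2; Linnea has 1; Wes has 1; Zinnia has 3; Hiro has 1; Winona has 1; Ursula has 3; Vinh has 1; Xochitl has 1; Yuki has 2; Elena has 5; Dmitri has 1; Chiara has 1; Flor has 1; Zaid has 3; Dave has 1; Vivienne has 1; Lars has 1. The largest is 6, held by Phineas.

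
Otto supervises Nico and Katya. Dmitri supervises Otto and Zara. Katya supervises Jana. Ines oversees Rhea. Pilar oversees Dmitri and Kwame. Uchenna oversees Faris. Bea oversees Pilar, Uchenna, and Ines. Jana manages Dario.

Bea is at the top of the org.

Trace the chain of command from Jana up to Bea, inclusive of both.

Jana -> Katya -> Otto -> Dmitri -> Pilar -> Bea

Jana reports to Katya. Katya reports to Otto. Otto reports to Dmitri. Dmitri reports to Pilar. Pilar reports to Bea. Bea is at the top.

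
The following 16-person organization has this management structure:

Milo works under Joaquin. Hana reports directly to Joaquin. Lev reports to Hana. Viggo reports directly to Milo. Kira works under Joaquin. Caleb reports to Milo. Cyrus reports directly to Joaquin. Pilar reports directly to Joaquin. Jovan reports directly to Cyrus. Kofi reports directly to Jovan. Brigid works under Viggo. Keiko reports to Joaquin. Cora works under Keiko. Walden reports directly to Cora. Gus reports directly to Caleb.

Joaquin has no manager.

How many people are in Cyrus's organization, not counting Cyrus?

Cyrus directly manages Jovan. Under Jovan: Kofi (1). That's 2 in total.

2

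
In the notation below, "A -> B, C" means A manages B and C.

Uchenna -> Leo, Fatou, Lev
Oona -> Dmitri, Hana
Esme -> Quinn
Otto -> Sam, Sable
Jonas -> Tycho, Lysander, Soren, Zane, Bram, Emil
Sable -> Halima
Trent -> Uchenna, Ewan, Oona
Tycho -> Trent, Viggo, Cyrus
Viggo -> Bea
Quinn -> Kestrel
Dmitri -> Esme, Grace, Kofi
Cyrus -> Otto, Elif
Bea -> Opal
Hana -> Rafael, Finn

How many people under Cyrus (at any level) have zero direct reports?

The people in Cyrus's organization with no one reporting to them are Elif, Halima, Sam. That is 3.

3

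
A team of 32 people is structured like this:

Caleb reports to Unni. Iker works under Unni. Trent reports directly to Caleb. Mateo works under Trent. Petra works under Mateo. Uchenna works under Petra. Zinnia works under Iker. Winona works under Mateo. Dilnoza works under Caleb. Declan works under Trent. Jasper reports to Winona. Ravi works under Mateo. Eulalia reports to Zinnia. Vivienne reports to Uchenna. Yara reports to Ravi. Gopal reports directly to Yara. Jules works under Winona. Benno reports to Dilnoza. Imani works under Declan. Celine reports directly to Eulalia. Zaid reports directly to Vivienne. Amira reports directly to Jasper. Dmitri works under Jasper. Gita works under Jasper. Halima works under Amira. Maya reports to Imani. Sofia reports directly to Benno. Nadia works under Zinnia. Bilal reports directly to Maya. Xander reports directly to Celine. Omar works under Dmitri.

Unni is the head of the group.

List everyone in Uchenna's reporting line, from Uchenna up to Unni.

Uchenna -> Petra -> Mateo -> Trent -> Caleb -> Unni

Uchenna reports to Petra. Petra reports to Mateo. Mateo reports to Trent. Trent reports to Caleb. Caleb reports to Unni. Unni is at the top.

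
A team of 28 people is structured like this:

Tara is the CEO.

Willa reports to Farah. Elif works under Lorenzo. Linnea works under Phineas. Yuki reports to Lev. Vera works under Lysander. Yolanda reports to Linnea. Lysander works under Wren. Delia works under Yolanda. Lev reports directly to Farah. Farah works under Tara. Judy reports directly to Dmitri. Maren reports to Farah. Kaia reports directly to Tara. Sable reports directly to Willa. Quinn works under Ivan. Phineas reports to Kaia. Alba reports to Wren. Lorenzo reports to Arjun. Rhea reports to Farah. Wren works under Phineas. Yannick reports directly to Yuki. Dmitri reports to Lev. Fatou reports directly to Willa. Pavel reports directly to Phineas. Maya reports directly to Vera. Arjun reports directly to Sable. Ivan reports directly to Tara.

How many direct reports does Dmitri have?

Dmitri directly manages Judy. That is 1 direct report.

1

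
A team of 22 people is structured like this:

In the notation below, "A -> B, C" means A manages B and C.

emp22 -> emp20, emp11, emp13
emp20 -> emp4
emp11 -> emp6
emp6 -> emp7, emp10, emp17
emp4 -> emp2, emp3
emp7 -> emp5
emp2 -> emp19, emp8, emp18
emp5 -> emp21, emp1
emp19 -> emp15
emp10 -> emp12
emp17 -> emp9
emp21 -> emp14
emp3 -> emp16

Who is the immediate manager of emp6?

emp11

emp6 reports directly to emp11.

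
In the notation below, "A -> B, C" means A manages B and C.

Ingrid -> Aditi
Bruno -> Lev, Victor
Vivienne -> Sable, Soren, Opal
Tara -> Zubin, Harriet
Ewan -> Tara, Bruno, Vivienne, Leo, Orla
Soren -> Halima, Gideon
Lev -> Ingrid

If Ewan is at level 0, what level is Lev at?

Chain from Lev up to Ewan: Lev → Bruno → Ewan. That is 2 steps up, so Lev is 2 levels below Ewan.

2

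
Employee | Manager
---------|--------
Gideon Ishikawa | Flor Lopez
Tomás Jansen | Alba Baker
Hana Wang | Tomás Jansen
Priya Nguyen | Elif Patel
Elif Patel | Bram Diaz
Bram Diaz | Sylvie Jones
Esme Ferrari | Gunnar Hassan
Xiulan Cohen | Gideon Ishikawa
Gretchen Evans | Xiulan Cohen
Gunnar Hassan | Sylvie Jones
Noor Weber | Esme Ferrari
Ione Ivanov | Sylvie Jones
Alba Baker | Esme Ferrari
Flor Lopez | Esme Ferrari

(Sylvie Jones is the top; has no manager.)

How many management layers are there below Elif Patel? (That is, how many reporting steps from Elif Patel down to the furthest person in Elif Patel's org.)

The longest chain under Elif Patel runs Elif Patel → Priya Nguyen, which is 1 level below Elif Patel.

1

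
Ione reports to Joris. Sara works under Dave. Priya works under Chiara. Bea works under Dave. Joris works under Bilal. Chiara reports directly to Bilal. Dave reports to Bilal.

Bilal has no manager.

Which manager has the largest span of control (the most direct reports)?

Bilal

Direct-report counts: Bilal has 3; Joris has 1; Dave has 2; Chiara has 1. The largest is 3, held by Bilal.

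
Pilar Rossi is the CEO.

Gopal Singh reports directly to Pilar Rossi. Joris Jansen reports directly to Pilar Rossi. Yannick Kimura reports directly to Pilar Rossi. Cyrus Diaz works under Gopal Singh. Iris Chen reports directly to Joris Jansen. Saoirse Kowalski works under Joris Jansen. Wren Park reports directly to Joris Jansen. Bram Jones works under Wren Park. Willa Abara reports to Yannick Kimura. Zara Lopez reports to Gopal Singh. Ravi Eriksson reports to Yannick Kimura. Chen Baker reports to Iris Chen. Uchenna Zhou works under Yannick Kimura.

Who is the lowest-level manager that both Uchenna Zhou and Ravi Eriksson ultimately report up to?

Uchenna Zhou's chain of managers is Yannick Kimura, Pilar Rossi. Ravi Eriksson's chain of managers is Yannick Kimura, Pilar Rossi. The first manager that appears in both chains is Yannick Kimura.

Yannick Kimura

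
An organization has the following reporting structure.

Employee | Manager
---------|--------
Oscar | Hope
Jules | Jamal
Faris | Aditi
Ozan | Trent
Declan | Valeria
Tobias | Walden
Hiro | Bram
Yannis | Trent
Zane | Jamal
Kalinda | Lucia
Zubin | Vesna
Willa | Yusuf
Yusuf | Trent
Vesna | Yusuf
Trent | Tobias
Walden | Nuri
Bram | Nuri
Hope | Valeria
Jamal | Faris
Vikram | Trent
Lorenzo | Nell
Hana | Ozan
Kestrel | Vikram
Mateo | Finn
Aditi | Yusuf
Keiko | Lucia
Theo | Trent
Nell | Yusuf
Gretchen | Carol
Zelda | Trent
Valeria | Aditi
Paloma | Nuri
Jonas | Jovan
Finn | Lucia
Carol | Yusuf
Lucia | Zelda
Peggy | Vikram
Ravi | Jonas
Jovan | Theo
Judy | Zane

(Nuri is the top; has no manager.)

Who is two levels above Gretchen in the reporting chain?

Gretchen reports to Carol, and Carol reports to Yusuf. So Gretchen's skip-level manager is Yusuf.

Yusuf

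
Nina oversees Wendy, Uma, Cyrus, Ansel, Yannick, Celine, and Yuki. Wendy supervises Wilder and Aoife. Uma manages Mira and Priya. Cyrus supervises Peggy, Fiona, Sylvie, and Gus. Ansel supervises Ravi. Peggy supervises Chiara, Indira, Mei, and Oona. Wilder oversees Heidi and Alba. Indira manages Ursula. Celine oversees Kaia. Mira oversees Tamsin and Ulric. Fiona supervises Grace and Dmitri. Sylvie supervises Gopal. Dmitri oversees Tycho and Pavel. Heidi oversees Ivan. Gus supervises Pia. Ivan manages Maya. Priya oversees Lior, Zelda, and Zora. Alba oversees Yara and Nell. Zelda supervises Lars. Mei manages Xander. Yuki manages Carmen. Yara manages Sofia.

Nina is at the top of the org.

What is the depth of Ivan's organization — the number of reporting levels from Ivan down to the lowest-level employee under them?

1

The longest chain under Ivan runs Ivan → Maya, which is 1 level below Ivan.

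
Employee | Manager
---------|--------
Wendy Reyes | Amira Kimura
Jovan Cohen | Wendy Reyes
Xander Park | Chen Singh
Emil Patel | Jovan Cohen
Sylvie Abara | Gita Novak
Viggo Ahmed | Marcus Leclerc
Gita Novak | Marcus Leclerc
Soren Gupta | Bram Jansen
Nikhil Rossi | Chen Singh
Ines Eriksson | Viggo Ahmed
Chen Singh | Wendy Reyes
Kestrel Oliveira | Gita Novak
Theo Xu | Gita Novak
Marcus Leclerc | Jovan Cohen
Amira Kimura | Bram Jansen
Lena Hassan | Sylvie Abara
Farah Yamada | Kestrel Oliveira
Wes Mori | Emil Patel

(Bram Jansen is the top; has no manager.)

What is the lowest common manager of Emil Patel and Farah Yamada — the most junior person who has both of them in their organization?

Emil Patel's chain of managers is Jovan Cohen, Wendy Reyes, Amira Kimura, Bram Jansen. Farah Yamada's chain of managers is Kestrel Oliveira, Gita Novak, Marcus Leclerc, Jovan Cohen, Wendy Reyes, Amira Kimura, Bram Jansen. The first manager that appears in both chains is Jovan Cohen.

Jovan Cohen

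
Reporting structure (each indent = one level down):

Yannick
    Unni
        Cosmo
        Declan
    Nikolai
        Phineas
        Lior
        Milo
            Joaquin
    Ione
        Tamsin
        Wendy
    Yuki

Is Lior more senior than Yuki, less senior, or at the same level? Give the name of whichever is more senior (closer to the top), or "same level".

Yuki

Lior is 2 levels below Yannick; Yuki is 1. Yuki is higher.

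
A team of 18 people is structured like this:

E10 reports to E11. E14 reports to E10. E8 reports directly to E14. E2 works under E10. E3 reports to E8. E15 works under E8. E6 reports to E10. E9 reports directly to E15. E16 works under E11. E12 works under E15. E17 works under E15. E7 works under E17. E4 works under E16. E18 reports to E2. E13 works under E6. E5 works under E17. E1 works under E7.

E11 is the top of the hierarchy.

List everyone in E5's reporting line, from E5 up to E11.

E5 reports to E17. E17 reports to E15. E15 reports to E8. E8 reports to E14. E14 reports to E10. E10 reports to E11. E11 is at the top.

E5 -> E17 -> E15 -> E8 -> E14 -> E10 -> E11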